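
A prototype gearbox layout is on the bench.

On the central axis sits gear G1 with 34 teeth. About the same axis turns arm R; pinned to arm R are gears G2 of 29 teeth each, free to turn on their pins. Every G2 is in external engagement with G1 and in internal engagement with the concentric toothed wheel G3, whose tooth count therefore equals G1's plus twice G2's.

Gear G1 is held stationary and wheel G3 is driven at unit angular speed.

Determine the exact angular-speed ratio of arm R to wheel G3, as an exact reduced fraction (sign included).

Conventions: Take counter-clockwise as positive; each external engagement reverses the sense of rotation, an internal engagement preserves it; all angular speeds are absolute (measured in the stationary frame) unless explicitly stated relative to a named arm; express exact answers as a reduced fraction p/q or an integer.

46/63

planetary set (34T centre, 29T on arm, 92T internal) — Willis relation
ring teeth: 34 + 2·29 = 92
34(ω_sun−ω_arm) = −92(ω_ring−ω_arm),  ω_sun = 0, ω_ring = 1
34(0−ω_arm) = −92(1−ω_arm)  ⇒  126·ω_arm = 92  ⇒  ω_arm = 46/63
ω_out/ω_in = 46/63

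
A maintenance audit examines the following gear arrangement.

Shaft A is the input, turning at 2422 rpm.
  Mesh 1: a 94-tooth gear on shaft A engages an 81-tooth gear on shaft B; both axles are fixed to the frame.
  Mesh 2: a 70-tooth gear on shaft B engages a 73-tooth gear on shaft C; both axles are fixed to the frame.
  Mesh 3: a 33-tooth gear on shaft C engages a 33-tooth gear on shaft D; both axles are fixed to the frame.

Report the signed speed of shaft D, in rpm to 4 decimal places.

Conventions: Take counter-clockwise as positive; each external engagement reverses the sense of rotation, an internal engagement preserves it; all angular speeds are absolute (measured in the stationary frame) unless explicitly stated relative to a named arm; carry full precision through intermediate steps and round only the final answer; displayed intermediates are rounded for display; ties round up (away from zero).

recognized (4 fixed axles, 3 meshes): fixed-axis compound train
mesh 1 [94T→81T]: ω = 2422.0000×94/81 = 2810.7160 rpm, sense flips to −
mesh 2 [70T→73T]: ω = 2810.7160×70/73 = 2695.2072 rpm, sense flips to +
mesh 3 [33T→33T]: ω = 2695.2072×33/33 = 2695.2072 rpm, sense flips to −
signed output speed = -2695.2072 rpm

-2695.2072 rpm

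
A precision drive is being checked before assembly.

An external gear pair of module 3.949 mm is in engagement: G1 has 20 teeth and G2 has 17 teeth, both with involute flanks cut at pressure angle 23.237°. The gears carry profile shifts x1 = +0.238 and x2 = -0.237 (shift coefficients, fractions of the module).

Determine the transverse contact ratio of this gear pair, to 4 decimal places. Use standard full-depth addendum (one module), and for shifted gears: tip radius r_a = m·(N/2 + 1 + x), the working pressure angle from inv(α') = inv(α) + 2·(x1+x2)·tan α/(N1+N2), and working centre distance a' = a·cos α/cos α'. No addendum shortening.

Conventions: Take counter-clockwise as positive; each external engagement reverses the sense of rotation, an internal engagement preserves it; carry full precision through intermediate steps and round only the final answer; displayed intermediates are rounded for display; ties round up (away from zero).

1.4370

recognized (one external pair, fixed centres): single-mesh tooth geometry, m = 3.949, N1 = 20, N2 = 17
base radii: r_b1 = 36.286601, r_b2 = 30.843611
tip radii: r_a1 = 44.378862, r_a2 = 36.579587
inv(α') = inv(23.237°) + 2·(+0.238-0.237)·tan α/(20+17) = 0.02382621  ⇒  α' = 23.24421°
a' = a·cos α / cos α' = 73.0565·cos 23.237°/cos 23.24421° = 73.060448
action lengths: √(r_a1²−r_b1²) = 25.549286, √(r_a2²−r_b2²) = 19.665652
base pitch p_b = π·m·cos α = 11.399772
CR = (25.549286 + 19.665652 − 73.060448·sin 23.24421°)/11.399772 = 1.437007
contact ratio ≈ 1.4370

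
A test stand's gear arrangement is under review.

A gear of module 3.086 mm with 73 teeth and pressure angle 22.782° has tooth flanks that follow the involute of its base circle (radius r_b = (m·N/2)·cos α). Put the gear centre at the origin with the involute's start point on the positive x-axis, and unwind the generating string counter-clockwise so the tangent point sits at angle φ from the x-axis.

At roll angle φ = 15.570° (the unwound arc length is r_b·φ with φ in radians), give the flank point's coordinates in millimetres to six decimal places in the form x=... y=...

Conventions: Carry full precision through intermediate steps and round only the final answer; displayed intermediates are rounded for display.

topology: single-mesh involute geometry — m = 3.086, N = 73
pitch radius r_p = m·N/2 = 3.086·73/2 = 112.639000
base radius r_b = r_p·cos α = 112.639000·cos 22.782° = 103.851451
roll angle φ = 15.570° = 0.27174776 rad
x = r_b·(cos φ + φ·sin φ) = 107.615500
y = r_b·(sin φ − φ·cos φ) = 0.689571

x=107.615500 y=0.689571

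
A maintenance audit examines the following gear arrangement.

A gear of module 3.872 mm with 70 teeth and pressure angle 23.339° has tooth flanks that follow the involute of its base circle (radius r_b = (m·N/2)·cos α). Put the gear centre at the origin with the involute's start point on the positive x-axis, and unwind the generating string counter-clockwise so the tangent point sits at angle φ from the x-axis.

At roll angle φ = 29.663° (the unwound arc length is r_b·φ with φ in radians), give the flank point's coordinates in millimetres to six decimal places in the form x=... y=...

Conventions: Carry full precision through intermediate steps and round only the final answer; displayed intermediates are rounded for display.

x=140.006185 y=5.602740

recognized (one wheel, involute flank): single-mesh tooth geometry, m = 3.872, N = 70
pitch radius r_p = m·N/2 = 3.872·70/2 = 135.520000
base radius r_b = r_p·cos α = 135.520000·cos 23.339° = 124.431337
roll angle φ = 29.663° = 0.51771702 rad
x = r_b·(cos φ + φ·sin φ) = 140.006185
y = r_b·(sin φ − φ·cos φ) = 5.602740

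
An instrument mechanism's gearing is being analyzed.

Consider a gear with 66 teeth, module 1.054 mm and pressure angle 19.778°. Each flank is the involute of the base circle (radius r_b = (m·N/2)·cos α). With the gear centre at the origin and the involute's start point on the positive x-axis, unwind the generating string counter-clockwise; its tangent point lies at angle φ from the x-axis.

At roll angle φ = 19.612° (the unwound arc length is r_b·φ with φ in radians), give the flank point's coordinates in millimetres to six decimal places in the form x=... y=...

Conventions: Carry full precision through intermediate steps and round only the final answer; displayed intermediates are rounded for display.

x=34.591859 y=0.432443

class = single-mesh tooth geometry [base-circle involute, m = 1.054, 66T]
pitch radius r_p = m·N/2 = 1.054·66/2 = 34.782000
base radius r_b = r_p·cos α = 34.782000·cos 19.778° = 32.730236
roll angle φ = 19.612° = 0.34229397 rad
x = r_b·(cos φ + φ·sin φ) = 34.591859
y = r_b·(sin φ − φ·cos φ) = 0.432443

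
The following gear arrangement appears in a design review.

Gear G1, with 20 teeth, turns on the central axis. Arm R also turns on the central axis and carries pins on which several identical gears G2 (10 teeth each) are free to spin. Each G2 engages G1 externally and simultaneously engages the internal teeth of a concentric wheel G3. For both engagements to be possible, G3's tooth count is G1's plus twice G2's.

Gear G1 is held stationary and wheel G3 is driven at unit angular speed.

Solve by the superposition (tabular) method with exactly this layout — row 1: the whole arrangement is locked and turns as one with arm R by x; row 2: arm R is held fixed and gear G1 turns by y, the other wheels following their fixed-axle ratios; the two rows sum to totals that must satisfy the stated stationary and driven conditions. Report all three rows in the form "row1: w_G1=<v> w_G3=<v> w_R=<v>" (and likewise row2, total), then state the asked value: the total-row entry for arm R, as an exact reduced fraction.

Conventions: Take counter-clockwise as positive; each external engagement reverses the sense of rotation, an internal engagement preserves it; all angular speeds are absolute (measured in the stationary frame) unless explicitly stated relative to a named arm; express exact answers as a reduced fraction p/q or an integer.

recognized (axles ride arm R): planetary set, 20/10/40 teeth
row 1 — lock + rotate with arm: ω_sun = ω_ring = ω_arm = x
row 2: sun turns y, ring = −(20/40)·y, arm 0
boundary: total ω_sun = x + y = 0 and total ω_ring = x − (20/40)·y = 1  ⇒  y = -2/3, x = 2/3
row 2 ring = −(20/40)·(-2/3) = 1/3
totals (row 1 + row 2): sun 2/3 + (-2/3) = 0, ring 2/3 + 1/3 = 1, arm 2/3 + 0 = 2/3
asked cell (total, arm) = 2/3

row1: w_G1=2/3 w_G3=2/3 w_R=2/3
row2: w_G1=-2/3 w_G3=1/3 w_R=0
total: w_G1=0 w_G3=1 w_R=2/3
asked value: 2/3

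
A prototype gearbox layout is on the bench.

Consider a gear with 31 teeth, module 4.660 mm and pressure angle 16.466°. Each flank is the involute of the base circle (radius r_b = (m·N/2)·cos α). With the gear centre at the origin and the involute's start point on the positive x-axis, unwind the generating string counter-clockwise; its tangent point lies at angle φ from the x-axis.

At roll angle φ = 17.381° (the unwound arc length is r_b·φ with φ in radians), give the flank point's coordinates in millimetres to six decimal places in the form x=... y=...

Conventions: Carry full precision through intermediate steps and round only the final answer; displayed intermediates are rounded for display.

single-mesh involute tooth geometry (31T wheel at module 4.660)
pitch radius r_p = m·N/2 = 4.660·31/2 = 72.230000
base radius r_b = r_p·cos α = 72.230000·cos 16.466° = 69.267711
roll angle φ = 17.381° = 0.30335568 rad
x = r_b·(cos φ + φ·sin φ) = 72.381929
y = r_b·(sin φ − φ·cos φ) = 0.638652

x=72.381929 y=0.638652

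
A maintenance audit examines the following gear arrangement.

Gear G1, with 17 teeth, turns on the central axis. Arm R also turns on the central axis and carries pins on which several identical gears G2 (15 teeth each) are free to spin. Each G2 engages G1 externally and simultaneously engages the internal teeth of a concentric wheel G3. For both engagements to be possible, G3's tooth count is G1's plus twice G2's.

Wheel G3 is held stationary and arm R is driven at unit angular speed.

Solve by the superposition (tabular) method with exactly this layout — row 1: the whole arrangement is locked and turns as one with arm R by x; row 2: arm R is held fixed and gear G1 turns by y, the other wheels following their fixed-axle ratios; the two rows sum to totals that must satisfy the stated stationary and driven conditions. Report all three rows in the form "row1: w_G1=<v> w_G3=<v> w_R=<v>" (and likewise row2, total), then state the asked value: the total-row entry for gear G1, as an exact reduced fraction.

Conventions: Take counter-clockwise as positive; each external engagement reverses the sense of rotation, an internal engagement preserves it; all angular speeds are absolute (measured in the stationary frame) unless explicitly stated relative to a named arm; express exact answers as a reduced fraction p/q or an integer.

row1: w_G1=1 w_G3=1 w_R=1
row2: w_G1=47/17 w_G3=-1 w_R=0
total: w_G1=64/17 w_G3=0 w_R=1
asked value: 64/17

recognized (axles ride arm R): planetary set, 17/15/47 teeth
row 1 (train locked, turned with arm): all members turn x
row 2: sun turns y, ring = −(17/47)·y, arm 0
boundary: total ω_ring = x − (17/47)·y = 0 and total ω_arm = x = 1  ⇒  y = 47/17, x = 1
row 2 ring = −(17/47)·47/17 = -1
totals (row 1 + row 2): sun 1 + 47/17 = 64/17, ring 1 + (-1) = 0, arm 1 + 0 = 1
asked cell (total, sun) = 64/17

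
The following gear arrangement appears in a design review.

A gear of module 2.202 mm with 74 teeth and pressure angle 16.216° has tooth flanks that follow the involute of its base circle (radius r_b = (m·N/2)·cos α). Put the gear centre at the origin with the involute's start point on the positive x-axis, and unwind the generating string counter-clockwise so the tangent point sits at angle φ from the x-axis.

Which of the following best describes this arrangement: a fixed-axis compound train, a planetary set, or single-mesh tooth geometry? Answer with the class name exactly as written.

single-mesh tooth geometry

recognized (one wheel, involute flank): single-mesh tooth geometry, m = 2.202, N = 74
classification: single-mesh tooth geometry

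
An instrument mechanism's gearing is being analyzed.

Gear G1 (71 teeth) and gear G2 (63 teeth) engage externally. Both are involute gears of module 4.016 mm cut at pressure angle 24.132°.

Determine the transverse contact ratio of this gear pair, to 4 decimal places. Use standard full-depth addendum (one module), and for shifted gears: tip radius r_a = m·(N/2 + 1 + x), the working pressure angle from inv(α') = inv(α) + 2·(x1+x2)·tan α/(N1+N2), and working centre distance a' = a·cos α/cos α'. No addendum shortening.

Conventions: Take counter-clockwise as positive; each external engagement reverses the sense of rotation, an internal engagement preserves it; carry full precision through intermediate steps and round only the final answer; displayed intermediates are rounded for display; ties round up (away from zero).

single-mesh involute tooth geometry (71T engaging 63T at module 4.016)
base radii: r_b1 = 130.108409, r_b2 = 115.448307
tip radii: r_a1 = 146.584000, r_a2 = 130.520000
no profile shift: α' = α, a' = a
action lengths: √(r_a1²−r_b1²) = 67.517930, √(r_a2²−r_b2²) = 60.886442
base pitch p_b = π·m·cos α = 11.514018
CR = (67.517930 + 60.886442 − 269.072000·sin 24.13200°)/11.514018 = 1.597784
contact ratio ≈ 1.5978

1.5978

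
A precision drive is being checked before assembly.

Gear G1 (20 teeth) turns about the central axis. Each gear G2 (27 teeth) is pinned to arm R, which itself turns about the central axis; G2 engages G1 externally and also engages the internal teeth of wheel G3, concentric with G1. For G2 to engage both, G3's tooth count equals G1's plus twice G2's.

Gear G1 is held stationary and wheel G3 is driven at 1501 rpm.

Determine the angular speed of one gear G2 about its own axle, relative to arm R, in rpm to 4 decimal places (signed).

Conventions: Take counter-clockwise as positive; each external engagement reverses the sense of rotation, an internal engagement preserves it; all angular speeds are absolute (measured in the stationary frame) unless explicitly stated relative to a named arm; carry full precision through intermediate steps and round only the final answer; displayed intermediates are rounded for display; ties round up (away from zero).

+875.2876 rpm

class = planetary set [G3 = 20+2·27 = 74; Willis about the carrier]
normalise by the input: solve with ω_ring = 1, then scale by 1501 rpm
ring teeth: 20 + 2·27 = 74
20(ω_sun−ω_arm) = −74(ω_ring−ω_arm),  ω_sun = 0, ω_ring = 1
20(0−ω_arm) = −74(1−ω_arm)  ⇒  94·ω_arm = 74  ⇒  ω_arm = 37/47
sun–planet mesh: 20·(0−37/47) = −27·(ω_p−ω_arm)  ⇒  ω_p−ω_arm = 740/1269
scale: ω_p−ω_arm = 740/1269 × 1501 rpm = +875.2876 rpm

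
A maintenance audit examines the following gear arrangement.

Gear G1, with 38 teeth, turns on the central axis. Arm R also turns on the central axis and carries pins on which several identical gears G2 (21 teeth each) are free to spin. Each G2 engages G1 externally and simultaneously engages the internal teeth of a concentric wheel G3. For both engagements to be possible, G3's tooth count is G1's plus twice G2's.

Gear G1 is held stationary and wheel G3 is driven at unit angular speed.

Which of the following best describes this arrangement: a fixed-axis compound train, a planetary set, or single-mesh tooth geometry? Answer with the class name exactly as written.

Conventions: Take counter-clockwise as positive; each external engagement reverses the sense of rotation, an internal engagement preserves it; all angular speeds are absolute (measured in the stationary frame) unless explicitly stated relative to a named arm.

planetary set

recognized (axles ride arm R): planetary set, 38/21/80 teeth
classification: planetary set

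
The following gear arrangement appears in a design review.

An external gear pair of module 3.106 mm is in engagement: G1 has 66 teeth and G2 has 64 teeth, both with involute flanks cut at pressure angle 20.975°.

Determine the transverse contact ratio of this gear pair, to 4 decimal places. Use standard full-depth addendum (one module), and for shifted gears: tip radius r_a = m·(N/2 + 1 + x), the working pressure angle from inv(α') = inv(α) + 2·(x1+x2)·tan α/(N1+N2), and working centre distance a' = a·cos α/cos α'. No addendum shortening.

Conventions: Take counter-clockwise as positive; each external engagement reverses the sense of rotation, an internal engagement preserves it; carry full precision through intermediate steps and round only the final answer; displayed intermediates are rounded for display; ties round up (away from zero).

1.7425

class = single-mesh tooth geometry [involute pair 66T × 64T, m = 3.106]
base radii: r_b1 = 95.706145, r_b2 = 92.805959
tip radii: r_a1 = 105.604000, r_a2 = 102.498000
no profile shift: α' = α, a' = a
action lengths: √(r_a1²−r_b1²) = 44.637861, √(r_a2²−r_b2²) = 43.507402
base pitch p_b = π·m·cos α = 9.111204
CR = (44.637861 + 43.507402 − 201.890000·sin 20.97500°)/9.111204 = 1.742537
contact ratio ≈ 1.7425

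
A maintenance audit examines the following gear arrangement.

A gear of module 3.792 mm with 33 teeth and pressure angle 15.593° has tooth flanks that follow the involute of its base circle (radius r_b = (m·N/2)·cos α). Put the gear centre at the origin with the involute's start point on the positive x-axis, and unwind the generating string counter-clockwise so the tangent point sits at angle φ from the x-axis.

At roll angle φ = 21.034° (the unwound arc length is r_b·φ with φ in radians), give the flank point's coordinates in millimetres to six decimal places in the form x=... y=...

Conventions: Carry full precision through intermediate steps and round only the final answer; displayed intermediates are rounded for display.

topology: single-mesh involute geometry — m = 3.792, N = 33
pitch radius r_p = m·N/2 = 3.792·33/2 = 62.568000
base radius r_b = r_p·cos α = 62.568000·cos 15.593° = 60.265211
roll angle φ = 21.034° = 0.36711255 rad
x = r_b·(cos φ + φ·sin φ) = 64.190424
y = r_b·(sin φ − φ·cos φ) = 0.980570

x=64.190424 y=0.980570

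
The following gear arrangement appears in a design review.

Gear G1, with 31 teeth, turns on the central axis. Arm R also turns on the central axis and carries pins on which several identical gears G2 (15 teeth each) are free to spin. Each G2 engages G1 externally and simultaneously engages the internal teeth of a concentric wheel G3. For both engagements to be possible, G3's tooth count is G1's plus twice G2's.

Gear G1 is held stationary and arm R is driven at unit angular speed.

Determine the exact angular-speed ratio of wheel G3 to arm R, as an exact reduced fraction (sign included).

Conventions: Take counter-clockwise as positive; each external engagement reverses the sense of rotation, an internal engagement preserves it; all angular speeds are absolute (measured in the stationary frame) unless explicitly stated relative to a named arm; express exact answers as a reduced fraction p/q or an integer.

recognized (axles ride arm R): planetary set, 31/15/61 teeth
ring teeth: 31 + 2·15 = 61
31(ω_sun−ω_arm) = −61(ω_ring−ω_arm),  ω_sun = 0, ω_arm = 1
ω_ring = 1 − (31/61)(0−1) = 92/61
ω_out/ω_in = 92/61

92/61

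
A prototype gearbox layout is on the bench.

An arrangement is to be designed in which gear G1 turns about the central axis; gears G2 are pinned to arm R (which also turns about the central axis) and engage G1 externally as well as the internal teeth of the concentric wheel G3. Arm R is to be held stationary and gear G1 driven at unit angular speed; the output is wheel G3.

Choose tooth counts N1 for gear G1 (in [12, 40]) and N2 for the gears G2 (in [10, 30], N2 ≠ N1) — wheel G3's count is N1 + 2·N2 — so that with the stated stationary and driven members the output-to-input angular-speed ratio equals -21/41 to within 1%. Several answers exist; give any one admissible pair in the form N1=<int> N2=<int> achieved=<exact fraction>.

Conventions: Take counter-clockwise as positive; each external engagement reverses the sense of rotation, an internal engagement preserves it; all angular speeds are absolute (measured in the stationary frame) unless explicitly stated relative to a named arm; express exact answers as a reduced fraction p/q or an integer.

topology: planetary set — design target -21/41, arm = carrier (Willis)
Willis with ω_arm = 0: ω_ring/ω_sun = −N1/N3; set equal to -21/41  ⇒  N3/N1 = −1/(-21/41) = 41/21
N3 = N1 + 2·N2  ⇒  N2/N1 = (N3/N1 − 1)/2 = (41/21 − 1)/2 = 10/21
smallest multiple with N1 ≥ 12 and N2 ≥ 10: k = 1  ⇒  N1 = 1·21 = 21, N2 = 1·10 = 10 (N1 ≤ 40, N2 ≤ 30, N2 ≠ N1 ✓), N3 = 21 + 2·10 = 41
check: −N1/N3 with N1 = 21, N3 = 41 gives -21/41; |achieved − target| = 0 ≤ 21/4100 ✓

N1=21 N2=10 achieved=-21/41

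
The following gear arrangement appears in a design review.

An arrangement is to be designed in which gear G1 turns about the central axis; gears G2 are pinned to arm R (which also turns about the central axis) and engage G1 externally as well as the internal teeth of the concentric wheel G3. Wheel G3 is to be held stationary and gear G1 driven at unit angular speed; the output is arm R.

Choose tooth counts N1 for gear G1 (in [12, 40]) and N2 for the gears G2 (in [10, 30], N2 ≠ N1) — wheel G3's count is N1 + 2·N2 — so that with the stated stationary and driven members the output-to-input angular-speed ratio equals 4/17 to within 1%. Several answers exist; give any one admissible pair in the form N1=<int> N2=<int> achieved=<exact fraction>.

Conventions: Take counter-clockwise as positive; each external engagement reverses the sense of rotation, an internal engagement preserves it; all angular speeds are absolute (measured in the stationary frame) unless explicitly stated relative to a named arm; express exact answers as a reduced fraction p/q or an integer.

planetary set to be sized for 4/17 (Willis relation)
Willis with ω_ring = 0: ω_arm/ω_sun = N1/(N1+N3); set equal to 4/17  ⇒  N3/N1 = 1/(4/17) − 1 = 13/4
N3 = N1 + 2·N2  ⇒  N2/N1 = (N3/N1 − 1)/2 = (13/4 − 1)/2 = 9/8
smallest multiple with N1 ≥ 12 and N2 ≥ 10: k = 2  ⇒  N1 = 2·8 = 16, N2 = 2·9 = 18 (N1 ≤ 40, N2 ≤ 30, N2 ≠ N1 ✓), N3 = 16 + 2·18 = 52
check: N1/(N1+N3) with N1 = 16, N3 = 52 gives 4/17; |achieved − target| = 0 ≤ 1/425 ✓

N1=16 N2=18 achieved=4/17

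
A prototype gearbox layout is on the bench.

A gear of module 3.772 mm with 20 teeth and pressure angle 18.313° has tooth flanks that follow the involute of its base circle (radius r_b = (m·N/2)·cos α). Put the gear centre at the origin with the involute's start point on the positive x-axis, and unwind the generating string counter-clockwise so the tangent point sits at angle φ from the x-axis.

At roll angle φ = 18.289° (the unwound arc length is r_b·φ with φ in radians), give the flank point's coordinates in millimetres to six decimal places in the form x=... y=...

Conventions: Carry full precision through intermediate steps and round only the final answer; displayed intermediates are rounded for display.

topology: single-mesh involute geometry — m = 3.772, N = 20
pitch radius r_p = m·N/2 = 3.772·20/2 = 37.720000
base radius r_b = r_p·cos α = 37.720000·cos 18.313° = 35.809641
roll angle φ = 18.289° = 0.31920327 rad
x = r_b·(cos φ + φ·sin φ) = 37.587768
y = r_b·(sin φ − φ·cos φ) = 0.384281

x=37.587768 y=0.384281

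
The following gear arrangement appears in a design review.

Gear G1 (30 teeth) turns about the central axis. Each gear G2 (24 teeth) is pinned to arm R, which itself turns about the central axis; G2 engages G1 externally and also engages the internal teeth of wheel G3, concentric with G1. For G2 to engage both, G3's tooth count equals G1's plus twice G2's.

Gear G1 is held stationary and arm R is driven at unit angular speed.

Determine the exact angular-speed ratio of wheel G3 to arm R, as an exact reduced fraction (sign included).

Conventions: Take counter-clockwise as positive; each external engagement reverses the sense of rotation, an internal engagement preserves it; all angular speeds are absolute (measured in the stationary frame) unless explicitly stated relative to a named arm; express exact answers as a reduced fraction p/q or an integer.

class = planetary set [G3 = 30+2·24 = 78; Willis about the carrier]
ring teeth: 30 + 2·24 = 78
30(ω_sun−ω_arm) = −78(ω_ring−ω_arm),  ω_sun = 0, ω_arm = 1
ω_ring = 1 − (30/78)(0−1) = 18/13
ω_out/ω_in = 18/13

18/13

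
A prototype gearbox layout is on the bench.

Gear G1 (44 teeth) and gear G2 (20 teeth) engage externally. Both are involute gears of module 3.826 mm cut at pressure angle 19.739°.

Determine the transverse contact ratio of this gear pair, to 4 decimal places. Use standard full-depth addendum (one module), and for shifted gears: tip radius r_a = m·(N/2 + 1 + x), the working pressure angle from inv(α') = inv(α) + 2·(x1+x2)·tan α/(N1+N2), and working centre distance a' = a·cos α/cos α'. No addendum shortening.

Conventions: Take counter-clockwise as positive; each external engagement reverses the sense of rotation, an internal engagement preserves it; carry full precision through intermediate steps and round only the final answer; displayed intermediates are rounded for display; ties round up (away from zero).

1.6556

single-mesh involute tooth geometry (44T engaging 20T at module 3.826)
base radii: r_b1 = 79.226127, r_b2 = 36.011876
tip radii: r_a1 = 87.998000, r_a2 = 42.086000
no profile shift: α' = α, a' = a
action lengths: √(r_a1²−r_b1²) = 38.299724, √(r_a2²−r_b2²) = 21.780179
base pitch p_b = π·m·cos α = 11.313464
CR = (38.299724 + 21.780179 − 122.432000·sin 19.73900°)/11.313464 = 1.655568
contact ratio ≈ 1.6556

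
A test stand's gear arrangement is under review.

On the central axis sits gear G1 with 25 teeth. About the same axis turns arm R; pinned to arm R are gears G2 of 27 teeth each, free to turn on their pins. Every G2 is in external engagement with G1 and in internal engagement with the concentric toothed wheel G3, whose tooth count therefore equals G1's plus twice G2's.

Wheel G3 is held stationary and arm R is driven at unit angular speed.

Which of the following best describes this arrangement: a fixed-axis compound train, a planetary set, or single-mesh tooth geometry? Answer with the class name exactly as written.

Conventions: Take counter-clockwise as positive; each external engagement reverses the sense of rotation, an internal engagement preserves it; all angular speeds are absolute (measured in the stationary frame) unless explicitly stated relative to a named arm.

planetary set

planetary set (25T centre, 27T on arm, 79T internal) — Willis relation
classification: planetary set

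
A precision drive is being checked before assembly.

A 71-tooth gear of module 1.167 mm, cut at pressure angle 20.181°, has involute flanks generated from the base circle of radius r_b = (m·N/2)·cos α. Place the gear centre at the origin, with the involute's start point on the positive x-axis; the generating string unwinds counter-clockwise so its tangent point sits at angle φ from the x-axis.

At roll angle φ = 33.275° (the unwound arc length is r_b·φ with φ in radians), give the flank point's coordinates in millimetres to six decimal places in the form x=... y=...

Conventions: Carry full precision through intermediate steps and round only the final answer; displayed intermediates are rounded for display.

x=44.900025 y=2.454308

single-mesh involute tooth geometry (71T wheel at module 1.167)
pitch radius r_p = m·N/2 = 1.167·71/2 = 41.428500
base radius r_b = r_p·cos α = 41.428500·cos 20.181° = 38.885100
roll angle φ = 33.275° = 0.58075831 rad
x = r_b·(cos φ + φ·sin φ) = 44.900025
y = r_b·(sin φ − φ·cos φ) = 2.454308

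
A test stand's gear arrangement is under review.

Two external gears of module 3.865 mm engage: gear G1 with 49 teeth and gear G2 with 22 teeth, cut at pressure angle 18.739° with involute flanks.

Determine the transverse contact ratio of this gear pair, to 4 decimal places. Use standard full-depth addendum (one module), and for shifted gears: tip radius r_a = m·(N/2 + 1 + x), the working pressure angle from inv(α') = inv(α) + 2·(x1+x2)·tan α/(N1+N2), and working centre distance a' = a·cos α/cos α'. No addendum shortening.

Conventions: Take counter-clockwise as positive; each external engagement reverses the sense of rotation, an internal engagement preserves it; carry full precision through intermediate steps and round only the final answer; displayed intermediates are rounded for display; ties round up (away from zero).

recognized (one external pair, fixed centres): single-mesh tooth geometry, m = 3.865, N1 = 49, N2 = 22
base radii: r_b1 = 89.673023, r_b2 = 40.261357
tip radii: r_a1 = 98.557500, r_a2 = 46.380000
no profile shift: α' = α, a' = a
action lengths: √(r_a1²−r_b1²) = 40.894128, √(r_a2²−r_b2²) = 23.024498
base pitch p_b = π·m·cos α = 11.498617
CR = (40.894128 + 23.024498 − 137.207500·sin 18.73900°)/11.498617 = 1.725396
contact ratio ≈ 1.7254

1.7254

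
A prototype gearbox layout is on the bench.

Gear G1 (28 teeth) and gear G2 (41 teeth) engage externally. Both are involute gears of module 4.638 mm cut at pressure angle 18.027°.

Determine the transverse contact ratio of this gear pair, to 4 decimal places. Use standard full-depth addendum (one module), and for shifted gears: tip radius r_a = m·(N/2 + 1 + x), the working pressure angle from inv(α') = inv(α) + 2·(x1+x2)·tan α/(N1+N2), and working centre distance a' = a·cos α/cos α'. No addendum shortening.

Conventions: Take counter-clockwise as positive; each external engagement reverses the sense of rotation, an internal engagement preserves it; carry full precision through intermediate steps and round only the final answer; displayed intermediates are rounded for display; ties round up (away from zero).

1.7755

topology: single-mesh involute geometry — m = 4.638, 28T/41T pair
base radii: r_b1 = 61.744539, r_b2 = 90.411647
tip radii: r_a1 = 69.570000, r_a2 = 99.717000
no profile shift: α' = α, a' = a
action lengths: √(r_a1²−r_b1²) = 32.056150, √(r_a2²−r_b2²) = 42.062028
base pitch p_b = π·m·cos α = 13.855442
CR = (32.056150 + 42.062028 − 160.011000·sin 18.02700°)/13.855442 = 1.775501
contact ratio ≈ 1.7755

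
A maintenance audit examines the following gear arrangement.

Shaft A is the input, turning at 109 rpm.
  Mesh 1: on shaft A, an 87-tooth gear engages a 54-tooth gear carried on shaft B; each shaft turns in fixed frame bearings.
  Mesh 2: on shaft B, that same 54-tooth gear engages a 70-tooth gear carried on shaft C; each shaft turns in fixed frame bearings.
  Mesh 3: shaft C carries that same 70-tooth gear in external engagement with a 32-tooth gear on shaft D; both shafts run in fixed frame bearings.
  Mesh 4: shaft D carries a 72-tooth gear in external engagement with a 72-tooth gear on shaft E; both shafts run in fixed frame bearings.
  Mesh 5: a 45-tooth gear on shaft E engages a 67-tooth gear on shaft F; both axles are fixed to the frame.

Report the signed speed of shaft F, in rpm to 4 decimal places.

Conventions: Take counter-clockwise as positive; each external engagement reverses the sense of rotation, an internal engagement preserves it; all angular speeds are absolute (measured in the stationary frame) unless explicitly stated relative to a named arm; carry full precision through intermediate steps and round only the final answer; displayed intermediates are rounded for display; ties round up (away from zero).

-199.0368 rpm

topology: fixed-axis compound train — 5 meshes, A→F
mesh 1 [87T→54T]: ω = 109.0000×87/54 = 175.6111 rpm, sense flips to −
mesh 2 [54T→70T]: ω = 175.6111×54/70 = 135.4714 rpm, sense flips to +
mesh 3 [70T→32T]: ω = 135.4714×70/32 = 296.3438 rpm, sense flips to −
mesh 4 [72T→72T]: ω = 296.3438×72/72 = 296.3438 rpm, sense flips to +
mesh 5 [45T→67T]: ω = 296.3438×45/67 = 199.0368 rpm, sense flips to −
signed output speed = -199.0368 rpm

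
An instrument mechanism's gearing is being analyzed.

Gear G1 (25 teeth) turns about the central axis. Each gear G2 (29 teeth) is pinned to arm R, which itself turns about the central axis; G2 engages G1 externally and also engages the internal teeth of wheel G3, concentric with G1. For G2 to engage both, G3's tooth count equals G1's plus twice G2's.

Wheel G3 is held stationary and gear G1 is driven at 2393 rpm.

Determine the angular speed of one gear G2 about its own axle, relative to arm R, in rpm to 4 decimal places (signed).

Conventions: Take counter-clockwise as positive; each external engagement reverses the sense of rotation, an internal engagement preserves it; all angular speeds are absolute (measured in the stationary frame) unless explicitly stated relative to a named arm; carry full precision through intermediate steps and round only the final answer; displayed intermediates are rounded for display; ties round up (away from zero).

-1585.4007 rpm

topology: planetary set — G1 25T / G2 29T / G3 83T, arm = carrier (Willis)
normalise by the input: solve with ω_sun = 1, then scale by 2393 rpm
ring teeth: 25 + 2·29 = 83
25(ω_sun−ω_arm) = −83(ω_ring−ω_arm),  ω_ring = 0, ω_sun = 1
25(1−ω_arm) = −83(0−ω_arm)  ⇒  108·ω_arm = 25  ⇒  ω_arm = 25/108
sun–planet mesh: 25·(1−25/108) = −29·(ω_p−ω_arm)  ⇒  ω_p−ω_arm = -2075/3132
scale: ω_p−ω_arm = -2075/3132 × 2393 rpm = -1585.4007 rpm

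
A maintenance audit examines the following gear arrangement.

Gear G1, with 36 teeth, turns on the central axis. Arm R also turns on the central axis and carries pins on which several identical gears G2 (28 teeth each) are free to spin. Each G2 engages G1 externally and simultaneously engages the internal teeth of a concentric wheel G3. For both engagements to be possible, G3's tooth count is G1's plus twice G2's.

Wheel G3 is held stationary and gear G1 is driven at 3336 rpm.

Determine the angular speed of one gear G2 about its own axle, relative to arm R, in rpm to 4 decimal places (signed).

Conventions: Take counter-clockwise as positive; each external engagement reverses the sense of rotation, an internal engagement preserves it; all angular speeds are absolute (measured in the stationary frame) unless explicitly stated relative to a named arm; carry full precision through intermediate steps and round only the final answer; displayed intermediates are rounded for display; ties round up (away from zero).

-3082.8214 rpm

recognized (axles ride arm R): planetary set, 36/28/92 teeth
normalise by the input: solve with ω_sun = 1, then scale by 3336 rpm
ring teeth: 36 + 2·28 = 92
36(ω_sun−ω_arm) = −92(ω_ring−ω_arm),  ω_ring = 0, ω_sun = 1
36(1−ω_arm) = −92(0−ω_arm)  ⇒  128·ω_arm = 36  ⇒  ω_arm = 9/32
sun–planet mesh: 36·(1−9/32) = −28·(ω_p−ω_arm)  ⇒  ω_p−ω_arm = -207/224
scale: ω_p−ω_arm = -207/224 × 3336 rpm = -3082.8214 rpm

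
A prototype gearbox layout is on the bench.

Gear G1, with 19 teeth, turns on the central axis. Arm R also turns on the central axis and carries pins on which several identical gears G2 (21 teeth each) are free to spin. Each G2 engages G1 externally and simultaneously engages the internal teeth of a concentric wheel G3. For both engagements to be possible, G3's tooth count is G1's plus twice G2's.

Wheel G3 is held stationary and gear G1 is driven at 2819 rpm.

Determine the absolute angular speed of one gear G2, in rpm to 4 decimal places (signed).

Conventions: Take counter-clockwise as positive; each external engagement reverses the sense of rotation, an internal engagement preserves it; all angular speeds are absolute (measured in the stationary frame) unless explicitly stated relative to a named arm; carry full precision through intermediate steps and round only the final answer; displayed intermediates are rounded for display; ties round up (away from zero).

-1275.2619 rpm

recognized (axles ride arm R): planetary set, 19/21/61 teeth
normalise by the input: solve with ω_sun = 1, then scale by 2819 rpm
ring teeth: 19 + 2·21 = 61
19(ω_sun−ω_arm) = −61(ω_ring−ω_arm),  ω_ring = 0, ω_sun = 1
19(1−ω_arm) = −61(0−ω_arm)  ⇒  80·ω_arm = 19  ⇒  ω_arm = 19/80
sun–planet mesh: 19·(1−19/80) = −21·(ω_p−ω_arm)  ⇒  ω_p−ω_arm = -1159/1680
ω_p = 19/80 − 1159/1680 = -19/42
scale: ω_p = -19/42 × 2819 rpm = -1275.2619 rpm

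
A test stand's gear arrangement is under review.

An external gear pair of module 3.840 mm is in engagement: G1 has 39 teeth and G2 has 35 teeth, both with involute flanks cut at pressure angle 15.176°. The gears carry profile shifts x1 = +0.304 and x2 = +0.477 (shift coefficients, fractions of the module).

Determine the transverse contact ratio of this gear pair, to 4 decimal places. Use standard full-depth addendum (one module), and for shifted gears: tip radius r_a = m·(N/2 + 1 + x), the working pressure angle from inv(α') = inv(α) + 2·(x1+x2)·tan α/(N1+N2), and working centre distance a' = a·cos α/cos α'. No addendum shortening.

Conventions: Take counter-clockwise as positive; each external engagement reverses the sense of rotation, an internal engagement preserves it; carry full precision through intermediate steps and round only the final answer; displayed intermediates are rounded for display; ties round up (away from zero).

1.7922

single-mesh involute tooth geometry (39T engaging 35T at module 3.840)
base radii: r_b1 = 72.268653, r_b2 = 64.856483
tip radii: r_a1 = 79.887360, r_a2 = 72.871680
inv(α') = inv(15.176°) + 2·(+0.304+0.477)·tan α/(39+35) = 0.01209852  ⇒  α' = 18.69688°
a' = a·cos α / cos α' = 142.0800·cos 15.176°/cos 18.69688° = 144.764699
action lengths: √(r_a1²−r_b1²) = 34.047498, √(r_a2²−r_b2²) = 33.225267
base pitch p_b = π·m·cos α = 11.643009
CR = (34.047498 + 33.225267 − 144.764699·sin 18.69688°)/11.643009 = 1.792216
contact ratio ≈ 1.7922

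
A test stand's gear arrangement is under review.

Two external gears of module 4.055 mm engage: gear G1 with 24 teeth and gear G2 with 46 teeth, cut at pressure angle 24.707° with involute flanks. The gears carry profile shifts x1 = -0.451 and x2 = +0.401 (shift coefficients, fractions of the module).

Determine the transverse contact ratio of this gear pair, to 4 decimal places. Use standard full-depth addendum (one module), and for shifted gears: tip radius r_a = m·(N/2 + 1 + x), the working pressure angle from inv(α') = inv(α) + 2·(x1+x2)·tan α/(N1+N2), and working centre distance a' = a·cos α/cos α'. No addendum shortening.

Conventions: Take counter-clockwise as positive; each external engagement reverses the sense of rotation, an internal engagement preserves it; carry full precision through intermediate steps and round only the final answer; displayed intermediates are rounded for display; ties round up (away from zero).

recognized (one external pair, fixed centres): single-mesh tooth geometry, m = 4.055, N1 = 24, N2 = 46
base radii: r_b1 = 44.205523, r_b2 = 84.727253
tip radii: r_a1 = 50.886195, r_a2 = 98.946055
inv(α') = inv(24.707°) + 2·(-0.451+0.401)·tan α/(24+46) = 0.02822086  ⇒  α' = 24.52763°
a' = a·cos α / cos α' = 141.9250·cos 24.707°/cos 24.52763° = 141.721559
action lengths: √(r_a1²−r_b1²) = 25.204693, √(r_a2²−r_b2²) = 51.103957
base pitch p_b = π·m·cos α = 11.572979
CR = (25.204693 + 51.103957 − 141.721559·sin 24.52763°)/11.572979 = 1.510026
contact ratio ≈ 1.5100

1.5100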